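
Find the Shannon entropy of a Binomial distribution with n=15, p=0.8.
1.8384 nats

We have X ~ Binomial(n=15, p=0.8).

The Shannon entropy measures the uncertainty or information content of the distribution.

For a Binomial distribution with n=15, p=0.8:
H(X) = 1.8384 nats

(In bits, this would be 2.6522 bits.)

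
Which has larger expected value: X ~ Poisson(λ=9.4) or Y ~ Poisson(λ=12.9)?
Y has larger mean (12.9000 > 9.4000)

Compute the expected value for each distribution:

X ~ Poisson(λ=9.4):
E[X] = 9.4000

Y ~ Poisson(λ=12.9):
E[Y] = 12.9000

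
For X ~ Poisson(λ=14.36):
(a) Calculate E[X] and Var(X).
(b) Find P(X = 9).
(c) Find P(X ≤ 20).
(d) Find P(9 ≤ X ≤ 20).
(a) E[X] = 14.3600, Var(X) = 14.3600
(b) P(X = 9) = 0.041511
(c) P(X ≤ 20) = 0.940985
(d) P(9 ≤ X ≤ 20) = 0.889075

We have X ~ Poisson(λ=14.36).

(a) Moments:
E[X] = 14.3600
Var(X) = 14.3600
σ = √Var(X) = 3.7895

(b) Point probability using PMF:
P(X = 9) = 0.041511

(c) Cumulative probability using CDF:
P(X ≤ 20) = F(20) = 0.940985

(d) Range probability:
P(9 ≤ X ≤ 20) = P(X ≤ 20) - P(X ≤ 8)
                   = F(20) - F(8)
                   = 0.940985 - 0.051910
                   = 0.889075

This means approximately 88.9% of outcomes fall in the interval [9, 20].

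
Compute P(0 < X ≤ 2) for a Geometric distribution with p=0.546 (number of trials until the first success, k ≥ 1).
0.793884

We have X ~ Geometric(p=0.546) (number of trials until the first success, k ≥ 1).

To find P(0 < X ≤ 2), we use:
P(0 < X ≤ 2) = P(X ≤ 2) - P(X ≤ 0)
                 = F(2) - F(0)
                 = 0.793884 - 0.000000
                 = 0.793884

So there's approximately a 79.4% chance that X falls in this range.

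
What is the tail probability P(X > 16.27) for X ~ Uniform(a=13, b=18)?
0.346000

We have X ~ Uniform(a=13, b=18).

P(X > 16.27) = 1 - P(X ≤ 16.27)
                = 1 - F(16.27)
                = 1 - 0.654000
                = 0.346000

So there's approximately a 34.6% chance that X exceeds 16.27.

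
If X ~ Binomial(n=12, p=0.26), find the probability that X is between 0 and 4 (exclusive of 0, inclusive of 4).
0.794068

We have X ~ Binomial(n=12, p=0.26).

To find P(0 < X ≤ 4), we use:
P(0 < X ≤ 4) = P(X ≤ 4) - P(X ≤ 0)
                 = F(4) - F(0)
                 = 0.821031 - 0.026964
                 = 0.794068

So there's approximately a 79.4% chance that X falls in this range.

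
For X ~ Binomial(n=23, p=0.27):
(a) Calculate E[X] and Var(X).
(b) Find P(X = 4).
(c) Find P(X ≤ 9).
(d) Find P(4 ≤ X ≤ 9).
(a) E[X] = 6.2100, Var(X) = 4.5333
(b) P(X = 4) = 0.119063
(c) P(X ≤ 9) = 0.934377
(d) P(4 ≤ X ≤ 9) = 0.838297

We have X ~ Binomial(n=23, p=0.27).

(a) Moments:
E[X] = 6.2100
Var(X) = 4.5333
σ = √Var(X) = 2.1292

(b) Point probability using PMF:
P(X = 4) = 0.119063

(c) Cumulative probability using CDF:
P(X ≤ 9) = F(9) = 0.934377

(d) Range probability:
P(4 ≤ X ≤ 9) = P(X ≤ 9) - P(X ≤ 3)
                   = F(9) - F(3)
                   = 0.934377 - 0.096080
                   = 0.838297

This means approximately 83.8% of outcomes fall in the interval [4, 9].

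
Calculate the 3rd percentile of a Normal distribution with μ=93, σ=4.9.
83.7841

We have X ~ Normal(μ=93, σ=4.9).

We want to find x such that P(X ≤ x) = 0.03.

This is the 3rd percentile, which means 3% of values fall below this point.

Using the inverse CDF (quantile function):
x = F⁻¹(0.03) = 83.7841

Verification: P(X ≤ 83.7841) = 0.03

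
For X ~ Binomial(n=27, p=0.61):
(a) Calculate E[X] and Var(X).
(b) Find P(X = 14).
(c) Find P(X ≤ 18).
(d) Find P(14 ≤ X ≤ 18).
(a) E[X] = 16.4700, Var(X) = 6.4233
(b) P(X = 14) = 0.095665
(c) P(X ≤ 18) = 0.786577
(d) P(14 ≤ X ≤ 18) = 0.665207

We have X ~ Binomial(n=27, p=0.61).

(a) Moments:
E[X] = 16.4700
Var(X) = 6.4233
σ = √Var(X) = 2.5344

(b) Point probability using PMF:
P(X = 14) = 0.095665

(c) Cumulative probability using CDF:
P(X ≤ 18) = F(18) = 0.786577

(d) Range probability:
P(14 ≤ X ≤ 18) = P(X ≤ 18) - P(X ≤ 13)
                   = F(18) - F(13)
                   = 0.786577 - 0.121369
                   = 0.665207

This means approximately 66.5% of outcomes fall in the interval [14, 18].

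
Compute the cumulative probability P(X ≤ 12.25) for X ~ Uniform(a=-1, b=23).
0.552083

We have X ~ Uniform(a=-1, b=23).

The CDF gives us P(X ≤ k).

Using the CDF:
P(X ≤ 12.25) = 0.552083

This means there's approximately a 55.2% chance that X is at most 12.25.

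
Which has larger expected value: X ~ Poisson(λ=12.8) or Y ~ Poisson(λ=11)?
X has larger mean (12.8000 > 11.0000)

Compute the expected value for each distribution:

X ~ Poisson(λ=12.8):
E[X] = 12.8000

Y ~ Poisson(λ=11):
E[Y] = 11.0000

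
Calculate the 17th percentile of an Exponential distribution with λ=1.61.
0.1157

We have X ~ Exponential(λ=1.61).

We want to find x such that P(X ≤ x) = 0.17.

This is the 17th percentile, which means 17% of values fall below this point.

Using the inverse CDF (quantile function):
x = F⁻¹(0.17) = 0.1157

Verification: P(X ≤ 0.1157) = 0.17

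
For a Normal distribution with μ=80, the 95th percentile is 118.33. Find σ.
σ = 23.3030

For X ~ Normal(μ, σ), the p-th percentile satisfies x = μ + z_p × σ,
where z_p = Φ⁻¹(p) is the standard normal quantile.

Step 1: z_{0.95} = Φ⁻¹(0.95) = 1.6449

Step 2: Solve for σ:
118.33 = 80 + 1.6449 × σ
σ = (118.33 - 80) / 1.6449
σ = 38.33 / 1.6449
σ = 23.3030

Verification: μ + z × σ = 80 + 1.6449 × 23.3030 = 118.33 ✓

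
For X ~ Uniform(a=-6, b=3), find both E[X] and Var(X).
E[X] = -1.5000, Var(X) = 6.7500

We have X ~ Uniform(a=-6, b=3).

For a Uniform distribution with a=-6, b=3:

Expected value:
E[X] = -1.5000

Variance:
Var(X) = 6.7500

Standard deviation:
σ = √Var(X) = 2.5981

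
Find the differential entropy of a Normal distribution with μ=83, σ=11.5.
3.8613 nats

We have X ~ Normal(μ=83, σ=11.5).

The differential entropy measures the uncertainty or information content of the distribution.

For a Normal distribution with μ=83, σ=11.5:
h(X) = 3.8613 nats

(In bits, this would be 5.5707 bits.)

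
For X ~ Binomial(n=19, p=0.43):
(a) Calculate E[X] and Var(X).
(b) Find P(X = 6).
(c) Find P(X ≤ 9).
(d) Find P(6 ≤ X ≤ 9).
(a) E[X] = 8.1700, Var(X) = 4.6569
(b) P(X = 6) = 0.114991
(c) P(X ≤ 9) = 0.732832
(d) P(6 ≤ X ≤ 9) = 0.626483

We have X ~ Binomial(n=19, p=0.43).

(a) Moments:
E[X] = 8.1700
Var(X) = 4.6569
σ = √Var(X) = 2.1580

(b) Point probability using PMF:
P(X = 6) = 0.114991

(c) Cumulative probability using CDF:
P(X ≤ 9) = F(9) = 0.732832

(d) Range probability:
P(6 ≤ X ≤ 9) = P(X ≤ 9) - P(X ≤ 5)
                   = F(9) - F(5)
                   = 0.732832 - 0.106349
                   = 0.626483

This means approximately 62.6% of outcomes fall in the interval [6, 9].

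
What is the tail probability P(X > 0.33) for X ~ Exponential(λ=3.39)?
0.326704

We have X ~ Exponential(λ=3.39).

P(X > 0.33) = 1 - P(X ≤ 0.33)
                = 1 - F(0.33)
                = 1 - 0.673296
                = 0.326704

So there's approximately a 32.7% chance that X exceeds 0.33.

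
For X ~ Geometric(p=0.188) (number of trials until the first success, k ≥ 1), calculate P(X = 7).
0.053888

We have X ~ Geometric(p=0.188) (number of trials until the first success, k ≥ 1).

For a Geometric distribution, the PMF gives us the probability of each outcome.

Using the PMF formula:
P(X = 7) = 0.053888

Rounded to 4 decimal places: 0.0539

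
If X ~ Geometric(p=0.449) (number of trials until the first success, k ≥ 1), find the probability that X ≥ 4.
0.167284

We have X ~ Geometric(p=0.449) (number of trials until the first success, k ≥ 1).

For discrete distributions, P(X ≥ 4) = 1 - P(X ≤ 3).

P(X ≤ 3) = 0.832716
P(X ≥ 4) = 1 - 0.832716 = 0.167284

So there's approximately a 16.7% chance that X is at least 4.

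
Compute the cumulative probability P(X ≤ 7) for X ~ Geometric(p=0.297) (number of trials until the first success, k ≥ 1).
0.915143

We have X ~ Geometric(p=0.297) (number of trials until the first success, k ≥ 1).

The CDF gives us P(X ≤ k).

Using the CDF:
P(X ≤ 7) = 0.915143

This means there's approximately a 91.5% chance that X is at most 7.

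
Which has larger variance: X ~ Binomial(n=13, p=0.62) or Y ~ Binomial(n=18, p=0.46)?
Y has larger variance (4.4712 > 3.0628)

Compute the variance for each distribution:

X ~ Binomial(n=13, p=0.62):
Var(X) = 3.0628

Y ~ Binomial(n=18, p=0.46):
Var(Y) = 4.4712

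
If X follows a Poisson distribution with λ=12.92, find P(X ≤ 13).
0.581839

We have X ~ Poisson(λ=12.92).

The CDF gives us P(X ≤ k).

Using the CDF:
P(X ≤ 13) = 0.581839

This means there's approximately a 58.2% chance that X is at most 13.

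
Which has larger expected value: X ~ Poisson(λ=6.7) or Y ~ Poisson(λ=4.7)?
X has larger mean (6.7000 > 4.7000)

Compute the expected value for each distribution:

X ~ Poisson(λ=6.7):
E[X] = 6.7000

Y ~ Poisson(λ=4.7):
E[Y] = 4.7000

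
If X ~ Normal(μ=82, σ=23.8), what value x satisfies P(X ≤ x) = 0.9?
112.5009

We have X ~ Normal(μ=82, σ=23.8).

We want to find x such that P(X ≤ x) = 0.9.

This is the 90th percentile, which means 90% of values fall below this point.

Using the inverse CDF (quantile function):
x = F⁻¹(0.9) = 112.5009

Verification: P(X ≤ 112.5009) = 0.9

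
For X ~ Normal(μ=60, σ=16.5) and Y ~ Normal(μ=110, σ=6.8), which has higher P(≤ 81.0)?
X has higher probability (P(X ≤ 81.0) = 0.8984 > P(Y ≤ 81.0) = 0.0000)

Compute P(≤ 81.0) for each distribution:

X ~ Normal(μ=60, σ=16.5):
P(X ≤ 81.0) = 0.8984

Y ~ Normal(μ=110, σ=6.8):
P(Y ≤ 81.0) = 0.0000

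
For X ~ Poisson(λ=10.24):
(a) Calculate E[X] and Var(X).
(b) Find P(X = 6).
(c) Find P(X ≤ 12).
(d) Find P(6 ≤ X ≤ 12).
(a) E[X] = 10.2400, Var(X) = 10.2400
(b) P(X = 6) = 0.057186
(c) P(X ≤ 12) = 0.768281
(d) P(6 ≤ X ≤ 12) = 0.709748

We have X ~ Poisson(λ=10.24).

(a) Moments:
E[X] = 10.2400
Var(X) = 10.2400
σ = √Var(X) = 3.2000

(b) Point probability using PMF:
P(X = 6) = 0.057186

(c) Cumulative probability using CDF:
P(X ≤ 12) = F(12) = 0.768281

(d) Range probability:
P(6 ≤ X ≤ 12) = P(X ≤ 12) - P(X ≤ 5)
                   = F(12) - F(5)
                   = 0.768281 - 0.058534
                   = 0.709748

This means approximately 71.0% of outcomes fall in the interval [6, 12].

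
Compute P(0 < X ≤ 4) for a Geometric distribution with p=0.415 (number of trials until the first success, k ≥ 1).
0.882882

We have X ~ Geometric(p=0.415) (number of trials until the first success, k ≥ 1).

To find P(0 < X ≤ 4), we use:
P(0 < X ≤ 4) = P(X ≤ 4) - P(X ≤ 0)
                 = F(4) - F(0)
                 = 0.882882 - 0.000000
                 = 0.882882

So there's approximately a 88.3% chance that X falls in this range.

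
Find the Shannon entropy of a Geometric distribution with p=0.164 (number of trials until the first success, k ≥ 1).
2.7210 nats

We have X ~ Geometric(p=0.164) (number of trials until the first success, k ≥ 1).

The Shannon entropy measures the uncertainty or information content of the distribution.

For a Geometric distribution with p=0.164 (number of trials until the first success, k ≥ 1):
H(X) = 2.7210 nats

(In bits, this would be 3.9256 bits.)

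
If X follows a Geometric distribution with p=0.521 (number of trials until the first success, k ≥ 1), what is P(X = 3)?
0.119539

We have X ~ Geometric(p=0.521) (number of trials until the first success, k ≥ 1).

For a Geometric distribution, the PMF gives us the probability of each outcome.

Using the PMF formula:
P(X = 3) = 0.119539

Rounded to 4 decimal places: 0.1195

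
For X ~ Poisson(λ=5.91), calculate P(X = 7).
0.135519

We have X ~ Poisson(λ=5.91).

For a Poisson distribution, the PMF gives us the probability of each outcome.

Using the PMF formula:
P(X = 7) = 0.135519

Rounded to 4 decimal places: 0.1355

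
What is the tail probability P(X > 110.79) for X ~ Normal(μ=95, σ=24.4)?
0.258774

We have X ~ Normal(μ=95, σ=24.4).

P(X > 110.79) = 1 - P(X ≤ 110.79)
                = 1 - F(110.79)
                = 1 - 0.741226
                = 0.258774

So there's approximately a 25.9% chance that X exceeds 110.79.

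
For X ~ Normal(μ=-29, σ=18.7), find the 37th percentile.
-35.2057

We have X ~ Normal(μ=-29, σ=18.7).

We want to find x such that P(X ≤ x) = 0.37.

This is the 37th percentile, which means 37% of values fall below this point.

Using the inverse CDF (quantile function):
x = F⁻¹(0.37) = -35.2057

Verification: P(X ≤ -35.2057) = 0.37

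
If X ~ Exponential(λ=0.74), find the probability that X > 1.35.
0.368248

We have X ~ Exponential(λ=0.74).

P(X > 1.35) = 1 - P(X ≤ 1.35)
                = 1 - F(1.35)
                = 1 - 0.631752
                = 0.368248

So there's approximately a 36.8% chance that X exceeds 1.35.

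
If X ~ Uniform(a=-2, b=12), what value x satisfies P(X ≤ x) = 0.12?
-0.3200

We have X ~ Uniform(a=-2, b=12).

We want to find x such that P(X ≤ x) = 0.12.

This is the 12th percentile, which means 12% of values fall below this point.

Using the inverse CDF (quantile function):
x = F⁻¹(0.12) = -0.3200

Verification: P(X ≤ -0.3200) = 0.12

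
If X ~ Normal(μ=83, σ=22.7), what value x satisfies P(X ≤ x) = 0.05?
45.6618

We have X ~ Normal(μ=83, σ=22.7).

We want to find x such that P(X ≤ x) = 0.05.

This is the 5th percentile, which means 5% of values fall below this point.

Using the inverse CDF (quantile function):
x = F⁻¹(0.05) = 45.6618

Verification: P(X ≤ 45.6618) = 0.05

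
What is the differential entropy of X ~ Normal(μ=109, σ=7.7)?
3.4602 nats

We have X ~ Normal(μ=109, σ=7.7).

The differential entropy measures the uncertainty or information content of the distribution.

For a Normal distribution with μ=109, σ=7.7:
h(X) = 3.4602 nats

(In bits, this would be 4.9920 bits.)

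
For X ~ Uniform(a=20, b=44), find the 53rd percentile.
32.7200

We have X ~ Uniform(a=20, b=44).

We want to find x such that P(X ≤ x) = 0.53.

This is the 53rd percentile, which means 53% of values fall below this point.

Using the inverse CDF (quantile function):
x = F⁻¹(0.53) = 32.7200

Verification: P(X ≤ 32.7200) = 0.53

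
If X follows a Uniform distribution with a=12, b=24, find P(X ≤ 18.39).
0.532500

We have X ~ Uniform(a=12, b=24).

The CDF gives us P(X ≤ k).

Using the CDF:
P(X ≤ 18.39) = 0.532500

This means there's approximately a 53.3% chance that X is at most 18.39.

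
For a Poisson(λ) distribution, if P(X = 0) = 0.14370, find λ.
λ = 1.9400

For a Poisson(λ) distribution, the PMF at 0 is:
P(X = 0) = λ^0 e^(-λ) / 0! = e^(-λ)

Given P(X = 0) = 0.14370:
e^(-λ) = 0.14370
-λ = ln(0.14370)
λ = -ln(0.14370) = 1.9400

Verification: e^(-1.9400) = 0.14370 ✓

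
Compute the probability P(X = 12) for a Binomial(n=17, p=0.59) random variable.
0.127554

We have X ~ Binomial(n=17, p=0.59).

For a Binomial distribution, the PMF gives us the probability of each outcome.

Using the PMF formula:
P(X = 12) = 0.127554

Rounded to 4 decimal places: 0.1276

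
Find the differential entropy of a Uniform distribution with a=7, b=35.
3.3322 nats

We have X ~ Uniform(a=7, b=35).

The differential entropy measures the uncertainty or information content of the distribution.

For a Uniform distribution with a=7, b=35:
h(X) = 3.3322 nats

(In bits, this would be 4.8074 bits.)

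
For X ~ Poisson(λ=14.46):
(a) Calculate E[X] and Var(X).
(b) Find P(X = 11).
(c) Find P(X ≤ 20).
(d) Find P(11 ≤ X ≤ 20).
(a) E[X] = 14.4600, Var(X) = 14.4600
(b) P(X = 11) = 0.075997
(c) P(X ≤ 20) = 0.937605
(d) P(11 ≤ X ≤ 20) = 0.790446

We have X ~ Poisson(λ=14.46).

(a) Moments:
E[X] = 14.4600
Var(X) = 14.4600
σ = √Var(X) = 3.8026

(b) Point probability using PMF:
P(X = 11) = 0.075997

(c) Cumulative probability using CDF:
P(X ≤ 20) = F(20) = 0.937605

(d) Range probability:
P(11 ≤ X ≤ 20) = P(X ≤ 20) - P(X ≤ 10)
                   = F(20) - F(10)
                   = 0.937605 - 0.147159
                   = 0.790446

This means approximately 79.0% of outcomes fall in the interval [11, 20].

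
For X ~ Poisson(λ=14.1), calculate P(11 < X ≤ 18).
0.625325

We have X ~ Poisson(λ=14.1).

To find P(11 < X ≤ 18), we use:
P(11 < X ≤ 18) = P(X ≤ 18) - P(X ≤ 11)
                 = F(18) - F(11)
                 = 0.877020 - 0.251695
                 = 0.625325

So there's approximately a 62.5% chance that X falls in this range.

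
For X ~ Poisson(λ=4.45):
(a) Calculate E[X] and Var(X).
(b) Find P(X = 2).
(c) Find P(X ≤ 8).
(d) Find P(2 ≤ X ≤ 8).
(a) E[X] = 4.4500, Var(X) = 4.4500
(b) P(X = 2) = 0.115632
(c) P(X ≤ 8) = 0.962014
(d) P(2 ≤ X ≤ 8) = 0.898366

We have X ~ Poisson(λ=4.45).

(a) Moments:
E[X] = 4.4500
Var(X) = 4.4500
σ = √Var(X) = 2.1095

(b) Point probability using PMF:
P(X = 2) = 0.115632

(c) Cumulative probability using CDF:
P(X ≤ 8) = F(8) = 0.962014

(d) Range probability:
P(2 ≤ X ≤ 8) = P(X ≤ 8) - P(X ≤ 1)
                   = F(8) - F(1)
                   = 0.962014 - 0.063648
                   = 0.898366

This means approximately 89.8% of outcomes fall in the interval [2, 8].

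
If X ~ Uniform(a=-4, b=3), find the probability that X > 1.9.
0.157143

We have X ~ Uniform(a=-4, b=3).

P(X > 1.9) = 1 - P(X ≤ 1.9)
                = 1 - F(1.9)
                = 1 - 0.842857
                = 0.157143

So there's approximately a 15.7% chance that X exceeds 1.9.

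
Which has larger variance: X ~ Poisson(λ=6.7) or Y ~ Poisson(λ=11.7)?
Y has larger variance (11.7000 > 6.7000)

Compute the variance for each distribution:

X ~ Poisson(λ=6.7):
Var(X) = 6.7000

Y ~ Poisson(λ=11.7):
Var(Y) = 11.7000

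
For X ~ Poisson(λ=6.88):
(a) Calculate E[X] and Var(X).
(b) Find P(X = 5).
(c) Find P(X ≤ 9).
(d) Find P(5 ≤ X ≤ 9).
(a) E[X] = 6.8800, Var(X) = 6.8800
(b) P(X = 5) = 0.132073
(c) P(X ≤ 9) = 0.842453
(d) P(5 ≤ X ≤ 9) = 0.658230

We have X ~ Poisson(λ=6.88).

(a) Moments:
E[X] = 6.8800
Var(X) = 6.8800
σ = √Var(X) = 2.6230

(b) Point probability using PMF:
P(X = 5) = 0.132073

(c) Cumulative probability using CDF:
P(X ≤ 9) = F(9) = 0.842453

(d) Range probability:
P(5 ≤ X ≤ 9) = P(X ≤ 9) - P(X ≤ 4)
                   = F(9) - F(4)
                   = 0.842453 - 0.184223
                   = 0.658230

This means approximately 65.8% of outcomes fall in the interval [5, 9].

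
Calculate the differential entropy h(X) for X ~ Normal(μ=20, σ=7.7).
3.4602 nats

We have X ~ Normal(μ=20, σ=7.7).

The differential entropy measures the uncertainty or information content of the distribution.

For a Normal distribution with μ=20, σ=7.7:
h(X) = 3.4602 nats

(In bits, this would be 4.9920 bits.)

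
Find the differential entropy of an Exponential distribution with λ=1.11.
0.8956 nats

We have X ~ Exponential(λ=1.11).

The differential entropy measures the uncertainty or information content of the distribution.

For an Exponential distribution with λ=1.11:
h(X) = 0.8956 nats

(In bits, this would be 1.2921 bits.)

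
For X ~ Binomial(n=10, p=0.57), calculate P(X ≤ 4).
0.220706

We have X ~ Binomial(n=10, p=0.57).

The CDF gives us P(X ≤ k).

Using the CDF:
P(X ≤ 4) = 0.220706

This means there's approximately a 22.1% chance that X is at most 4.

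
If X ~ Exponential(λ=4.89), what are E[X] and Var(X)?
E[X] = 0.2045, Var(X) = 0.0418

We have X ~ Exponential(λ=4.89).

For an Exponential distribution with λ=4.89:

Expected value:
E[X] = 0.2045

Variance:
Var(X) = 0.0418

Standard deviation:
σ = √Var(X) = 0.2045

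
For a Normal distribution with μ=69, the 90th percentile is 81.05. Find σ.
σ = 9.4027

For X ~ Normal(μ, σ), the p-th percentile satisfies x = μ + z_p × σ,
where z_p = Φ⁻¹(p) is the standard normal quantile.

Step 1: z_{0.9} = Φ⁻¹(0.9) = 1.2816

Step 2: Solve for σ:
81.05 = 69 + 1.2816 × σ
σ = (81.05 - 69) / 1.2816
σ = 12.05 / 1.2816
σ = 9.4027

Verification: μ + z × σ = 69 + 1.2816 × 9.4027 = 81.05 ✓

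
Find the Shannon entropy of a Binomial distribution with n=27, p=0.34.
2.3180 nats

We have X ~ Binomial(n=27, p=0.34).

The Shannon entropy measures the uncertainty or information content of the distribution.

For a Binomial distribution with n=27, p=0.34:
H(X) = 2.3180 nats

(In bits, this would be 3.3442 bits.)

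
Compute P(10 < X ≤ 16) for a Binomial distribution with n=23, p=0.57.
0.789594

We have X ~ Binomial(n=23, p=0.57).

To find P(10 < X ≤ 16), we use:
P(10 < X ≤ 16) = P(X ≤ 16) - P(X ≤ 10)
                 = F(16) - F(10)
                 = 0.925681 - 0.136087
                 = 0.789594

So there's approximately a 79.0% chance that X falls in this range.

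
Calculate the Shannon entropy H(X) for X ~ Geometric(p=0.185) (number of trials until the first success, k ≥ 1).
2.5886 nats

We have X ~ Geometric(p=0.185) (number of trials until the first success, k ≥ 1).

The Shannon entropy measures the uncertainty or information content of the distribution.

For a Geometric distribution with p=0.185 (number of trials until the first success, k ≥ 1):
H(X) = 2.5886 nats

(In bits, this would be 3.7346 bits.)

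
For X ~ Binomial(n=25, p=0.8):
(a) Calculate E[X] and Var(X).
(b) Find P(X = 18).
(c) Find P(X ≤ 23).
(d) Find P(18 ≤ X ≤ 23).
(a) E[X] = 20.0000, Var(X) = 4.0000
(b) P(X = 18) = 0.110842
(c) P(X ≤ 23) = 0.972610
(d) P(18 ≤ X ≤ 23) = 0.863487

We have X ~ Binomial(n=25, p=0.8).

(a) Moments:
E[X] = 20.0000
Var(X) = 4.0000
σ = √Var(X) = 2.0000

(b) Point probability using PMF:
P(X = 18) = 0.110842

(c) Cumulative probability using CDF:
P(X ≤ 23) = F(23) = 0.972610

(d) Range probability:
P(18 ≤ X ≤ 23) = P(X ≤ 23) - P(X ≤ 17)
                   = F(23) - F(17)
                   = 0.972610 - 0.109123
                   = 0.863487

This means approximately 86.3% of outcomes fall in the interval [18, 23].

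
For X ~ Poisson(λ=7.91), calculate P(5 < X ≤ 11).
0.694843

We have X ~ Poisson(λ=7.91).

To find P(5 < X ≤ 11), we use:
P(5 < X ≤ 11) = P(X ≤ 11) - P(X ≤ 5)
                 = F(11) - F(5)
                 = 0.894463 - 0.199620
                 = 0.694843

So there's approximately a 69.5% chance that X falls in this range.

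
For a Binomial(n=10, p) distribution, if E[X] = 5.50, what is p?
p = 0.55

For a Binomial(n, p) distribution:
E[X] = n × p

Given n = 10 and E[X] = 5.50:
5.50 = 10 × p
p = 5.50 / 10 = 0.55

Verification: Binomial(10, 0.55) has E[X] = 5.50 ✓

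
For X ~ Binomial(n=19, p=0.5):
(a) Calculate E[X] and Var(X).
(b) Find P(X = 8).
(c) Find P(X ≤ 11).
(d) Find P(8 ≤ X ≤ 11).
(a) E[X] = 9.5000, Var(X) = 4.7500
(b) P(X = 8) = 0.144161
(c) P(X ≤ 11) = 0.820358
(d) P(8 ≤ X ≤ 11) = 0.640717

We have X ~ Binomial(n=19, p=0.5).

(a) Moments:
E[X] = 9.5000
Var(X) = 4.7500
σ = √Var(X) = 2.1794

(b) Point probability using PMF:
P(X = 8) = 0.144161

(c) Cumulative probability using CDF:
P(X ≤ 11) = F(11) = 0.820358

(d) Range probability:
P(8 ≤ X ≤ 11) = P(X ≤ 11) - P(X ≤ 7)
                   = F(11) - F(7)
                   = 0.820358 - 0.179642
                   = 0.640717

This means approximately 64.1% of outcomes fall in the interval [8, 11].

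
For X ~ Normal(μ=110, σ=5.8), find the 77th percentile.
114.2853

We have X ~ Normal(μ=110, σ=5.8).

We want to find x such that P(X ≤ x) = 0.77.

This is the 77th percentile, which means 77% of values fall below this point.

Using the inverse CDF (quantile function):
x = F⁻¹(0.77) = 114.2853

Verification: P(X ≤ 114.2853) = 0.77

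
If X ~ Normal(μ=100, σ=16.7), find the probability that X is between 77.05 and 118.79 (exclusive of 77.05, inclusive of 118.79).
0.785055

We have X ~ Normal(μ=100, σ=16.7).

To find P(77.05 < X ≤ 118.79), we use:
P(77.05 < X ≤ 118.79) = P(X ≤ 118.79) - P(X ≤ 77.05)
                 = F(118.79) - F(77.05)
                 = 0.869737 - 0.084682
                 = 0.785055

So there's approximately a 78.5% chance that X falls in this range.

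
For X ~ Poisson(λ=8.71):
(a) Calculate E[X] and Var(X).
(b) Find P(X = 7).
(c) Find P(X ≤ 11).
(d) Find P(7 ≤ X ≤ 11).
(a) E[X] = 8.7100, Var(X) = 8.7100
(b) P(X = 7) = 0.124449
(c) P(X ≤ 11) = 0.830205
(d) P(7 ≤ X ≤ 11) = 0.595719

We have X ~ Poisson(λ=8.71).

(a) Moments:
E[X] = 8.7100
Var(X) = 8.7100
σ = √Var(X) = 2.9513

(b) Point probability using PMF:
P(X = 7) = 0.124449

(c) Cumulative probability using CDF:
P(X ≤ 11) = F(11) = 0.830205

(d) Range probability:
P(7 ≤ X ≤ 11) = P(X ≤ 11) - P(X ≤ 6)
                   = F(11) - F(6)
                   = 0.830205 - 0.234486
                   = 0.595719

This means approximately 59.6% of outcomes fall in the interval [7, 11].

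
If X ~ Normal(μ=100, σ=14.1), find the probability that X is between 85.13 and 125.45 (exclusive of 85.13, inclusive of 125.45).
0.818658

We have X ~ Normal(μ=100, σ=14.1).

To find P(85.13 < X ≤ 125.45), we use:
P(85.13 < X ≤ 125.45) = P(X ≤ 125.45) - P(X ≤ 85.13)
                 = F(125.45) - F(85.13)
                 = 0.964460 - 0.145802
                 = 0.818658

So there's approximately a 81.9% chance that X falls in this range.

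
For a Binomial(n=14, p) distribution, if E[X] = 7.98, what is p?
p = 0.57

For a Binomial(n, p) distribution:
E[X] = n × p

Given n = 14 and E[X] = 7.98:
7.98 = 14 × p
p = 7.98 / 14 = 0.57

Verification: Binomial(14, 0.57) has E[X] = 7.98 ✓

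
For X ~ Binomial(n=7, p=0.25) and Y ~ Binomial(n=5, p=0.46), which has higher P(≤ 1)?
X has higher probability (P(X ≤ 1) = 0.4449 > P(Y ≤ 1) = 0.2415)

Compute P(≤ 1) for each distribution:

X ~ Binomial(n=7, p=0.25):
P(X ≤ 1) = 0.4449

Y ~ Binomial(n=5, p=0.46):
P(Y ≤ 1) = 0.2415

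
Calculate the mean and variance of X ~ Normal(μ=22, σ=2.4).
E[X] = 22.0000, Var(X) = 5.7600

We have X ~ Normal(μ=22, σ=2.4).

For a Normal distribution with μ=22, σ=2.4:

Expected value:
E[X] = 22.0000

Variance:
Var(X) = 5.7600

Standard deviation:
σ = √Var(X) = 2.4000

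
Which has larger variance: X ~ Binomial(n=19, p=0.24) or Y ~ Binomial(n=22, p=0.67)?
Y has larger variance (4.8642 > 3.4656)

Compute the variance for each distribution:

X ~ Binomial(n=19, p=0.24):
Var(X) = 3.4656

Y ~ Binomial(n=22, p=0.67):
Var(Y) = 4.8642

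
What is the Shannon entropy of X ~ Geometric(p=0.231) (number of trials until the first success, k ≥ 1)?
2.3397 nats

We have X ~ Geometric(p=0.231) (number of trials until the first success, k ≥ 1).

The Shannon entropy measures the uncertainty or information content of the distribution.

For a Geometric distribution with p=0.231 (number of trials until the first success, k ≥ 1):
H(X) = 2.3397 nats

(In bits, this would be 3.3755 bits.)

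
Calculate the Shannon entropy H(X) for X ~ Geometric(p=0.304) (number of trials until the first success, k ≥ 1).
2.0204 nats

We have X ~ Geometric(p=0.304) (number of trials until the first success, k ≥ 1).

The Shannon entropy measures the uncertainty or information content of the distribution.

For a Geometric distribution with p=0.304 (number of trials until the first success, k ≥ 1):
H(X) = 2.0204 nats

(In bits, this would be 2.9149 bits.)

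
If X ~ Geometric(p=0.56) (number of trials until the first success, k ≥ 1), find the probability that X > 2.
0.193600

We have X ~ Geometric(p=0.56) (number of trials until the first success, k ≥ 1).

P(X > 2) = 1 - P(X ≤ 2)
                = 1 - F(2)
                = 1 - 0.806400
                = 0.193600

So there's approximately a 19.4% chance that X exceeds 2.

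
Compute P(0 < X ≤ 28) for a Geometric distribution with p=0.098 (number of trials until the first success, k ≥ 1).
0.944309

We have X ~ Geometric(p=0.098) (number of trials until the first success, k ≥ 1).

To find P(0 < X ≤ 28), we use:
P(0 < X ≤ 28) = P(X ≤ 28) - P(X ≤ 0)
                 = F(28) - F(0)
                 = 0.944309 - 0.000000
                 = 0.944309

So there's approximately a 94.4% chance that X falls in this range.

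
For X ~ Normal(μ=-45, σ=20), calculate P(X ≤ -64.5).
0.164780

We have X ~ Normal(μ=-45, σ=20).

The CDF gives us P(X ≤ k).

Using the CDF:
P(X ≤ -64.5) = 0.164780

This means there's approximately a 16.5% chance that X is at most -64.5.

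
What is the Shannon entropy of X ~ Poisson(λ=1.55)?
1.5584 nats

We have X ~ Poisson(λ=1.55).

The Shannon entropy measures the uncertainty or information content of the distribution.

For a Poisson distribution with λ=1.55:
H(X) = 1.5584 nats

(In bits, this would be 2.2483 bits.)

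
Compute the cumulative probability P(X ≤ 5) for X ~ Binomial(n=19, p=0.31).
0.435949

We have X ~ Binomial(n=19, p=0.31).

The CDF gives us P(X ≤ k).

Using the CDF:
P(X ≤ 5) = 0.435949

This means there's approximately a 43.6% chance that X is at most 5.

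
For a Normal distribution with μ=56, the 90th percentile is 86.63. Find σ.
σ = 23.9007

For X ~ Normal(μ, σ), the p-th percentile satisfies x = μ + z_p × σ,
where z_p = Φ⁻¹(p) is the standard normal quantile.

Step 1: z_{0.9} = Φ⁻¹(0.9) = 1.2816

Step 2: Solve for σ:
86.63 = 56 + 1.2816 × σ
σ = (86.63 - 56) / 1.2816
σ = 30.63 / 1.2816
σ = 23.9007

Verification: μ + z × σ = 56 + 1.2816 × 23.9007 = 86.63 ✓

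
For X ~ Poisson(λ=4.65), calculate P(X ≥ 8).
0.099454

We have X ~ Poisson(λ=4.65).

For discrete distributions, P(X ≥ 8) = 1 - P(X ≤ 7).

P(X ≤ 7) = 0.900546
P(X ≥ 8) = 1 - 0.900546 = 0.099454

So there's approximately a 9.9% chance that X is at least 8.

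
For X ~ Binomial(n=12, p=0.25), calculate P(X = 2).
0.232293

We have X ~ Binomial(n=12, p=0.25).

For a Binomial distribution, the PMF gives us the probability of each outcome.

Using the PMF formula:
P(X = 2) = 0.232293

Rounded to 4 decimal places: 0.2323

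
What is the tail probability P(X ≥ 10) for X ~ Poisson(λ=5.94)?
0.079856

We have X ~ Poisson(λ=5.94).

For discrete distributions, P(X ≥ 10) = 1 - P(X ≤ 9).

P(X ≤ 9) = 0.920144
P(X ≥ 10) = 1 - 0.920144 = 0.079856

So there's approximately a 8.0% chance that X is at least 10.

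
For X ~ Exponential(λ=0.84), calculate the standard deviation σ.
1.1905

We have X ~ Exponential(λ=0.84).

For an Exponential distribution with λ=0.84:
σ = √Var(X) = 1.1905

The standard deviation is the square root of the variance.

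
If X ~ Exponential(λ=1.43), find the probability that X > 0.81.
0.314020

We have X ~ Exponential(λ=1.43).

P(X > 0.81) = 1 - P(X ≤ 0.81)
                = 1 - F(0.81)
                = 1 - 0.685980
                = 0.314020

So there's approximately a 31.4% chance that X exceeds 0.81.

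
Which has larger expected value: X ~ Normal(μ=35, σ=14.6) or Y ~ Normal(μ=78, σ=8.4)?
Y has larger mean (78.0000 > 35.0000)

Compute the expected value for each distribution:

X ~ Normal(μ=35, σ=14.6):
E[X] = 35.0000

Y ~ Normal(μ=78, σ=8.4):
E[Y] = 78.0000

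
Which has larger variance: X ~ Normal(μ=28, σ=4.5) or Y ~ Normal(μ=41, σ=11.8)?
Y has larger variance (139.2400 > 20.2500)

Compute the variance for each distribution:

X ~ Normal(μ=28, σ=4.5):
Var(X) = 20.2500

Y ~ Normal(μ=41, σ=11.8):
Var(Y) = 139.2400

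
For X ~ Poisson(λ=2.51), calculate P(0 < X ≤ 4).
0.808570

We have X ~ Poisson(λ=2.51).

To find P(0 < X ≤ 4), we use:
P(0 < X ≤ 4) = P(X ≤ 4) - P(X ≤ 0)
                 = F(4) - F(0)
                 = 0.889838 - 0.081268
                 = 0.808570

So there's approximately a 80.9% chance that X falls in this range.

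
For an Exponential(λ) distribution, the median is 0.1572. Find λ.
λ = 4.4093

For X ~ Exponential(λ), the CDF is F(x) = 1 - e^(-λx).
The median m satisfies F(m) = 0.5:
1 - e^(-λm) = 0.5
e^(-λm) = 0.5
λm = ln(2)
m = ln(2) / λ

Given m = 0.1572:
λ = ln(2) / 0.1572 = 0.693147 / 0.1572 = 4.4093

Verification: ln(2) / 4.4093 = 0.1572 ✓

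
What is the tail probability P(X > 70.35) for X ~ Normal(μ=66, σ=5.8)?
0.226627

We have X ~ Normal(μ=66, σ=5.8).

P(X > 70.35) = 1 - P(X ≤ 70.35)
                = 1 - F(70.35)
                = 1 - 0.773373
                = 0.226627

So there's approximately a 22.7% chance that X exceeds 70.35.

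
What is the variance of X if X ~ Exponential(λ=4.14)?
0.0583

We have X ~ Exponential(λ=4.14).

For an Exponential distribution with λ=4.14:
Var(X) = 0.0583

The variance measures the spread of the distribution around the mean.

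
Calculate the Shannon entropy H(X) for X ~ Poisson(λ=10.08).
2.5655 nats

We have X ~ Poisson(λ=10.08).

The Shannon entropy measures the uncertainty or information content of the distribution.

For a Poisson distribution with λ=10.08:
H(X) = 2.5655 nats

(In bits, this would be 3.7012 bits.)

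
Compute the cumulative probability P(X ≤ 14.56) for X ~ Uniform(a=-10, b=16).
0.944615

We have X ~ Uniform(a=-10, b=16).

The CDF gives us P(X ≤ k).

Using the CDF:
P(X ≤ 14.56) = 0.944615

This means there's approximately a 94.5% chance that X is at most 14.56.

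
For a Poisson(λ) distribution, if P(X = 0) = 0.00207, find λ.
λ = 6.1802

For a Poisson(λ) distribution, the PMF at 0 is:
P(X = 0) = λ^0 e^(-λ) / 0! = e^(-λ)

Given P(X = 0) = 0.00207:
e^(-λ) = 0.00207
-λ = ln(0.00207)
λ = -ln(0.00207) = 6.1802

Verification: e^(-6.1802) = 0.00207 ✓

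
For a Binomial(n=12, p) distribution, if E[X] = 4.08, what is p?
p = 0.34

For a Binomial(n, p) distribution:
E[X] = n × p

Given n = 12 and E[X] = 4.08:
4.08 = 12 × p
p = 4.08 / 12 = 0.34

Verification: Binomial(12, 0.34) has E[X] = 4.08 ✓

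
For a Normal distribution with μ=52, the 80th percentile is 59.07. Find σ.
σ = 8.4005

For X ~ Normal(μ, σ), the p-th percentile satisfies x = μ + z_p × σ,
where z_p = Φ⁻¹(p) is the standard normal quantile.

Step 1: z_{0.8} = Φ⁻¹(0.8) = 0.8416

Step 2: Solve for σ:
59.07 = 52 + 0.8416 × σ
σ = (59.07 - 52) / 0.8416
σ = 7.07 / 0.8416
σ = 8.4005

Verification: μ + z × σ = 52 + 0.8416 × 8.4005 = 59.07 ✓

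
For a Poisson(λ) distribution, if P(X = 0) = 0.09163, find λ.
λ = 2.3900

For a Poisson(λ) distribution, the PMF at 0 is:
P(X = 0) = λ^0 e^(-λ) / 0! = e^(-λ)

Given P(X = 0) = 0.09163:
e^(-λ) = 0.09163
-λ = ln(0.09163)
λ = -ln(0.09163) = 2.3900

Verification: e^(-2.3900) = 0.09163 ✓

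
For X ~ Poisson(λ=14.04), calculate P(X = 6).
0.008499

We have X ~ Poisson(λ=14.04).

For a Poisson distribution, the PMF gives us the probability of each outcome.

Using the PMF formula:
P(X = 6) = 0.008499

Rounded to 4 decimal places: 0.0085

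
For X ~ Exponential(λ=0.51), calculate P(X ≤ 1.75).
0.590370

We have X ~ Exponential(λ=0.51).

The CDF gives us P(X ≤ k).

Using the CDF:
P(X ≤ 1.75) = 0.590370

This means there's approximately a 59.0% chance that X is at most 1.75.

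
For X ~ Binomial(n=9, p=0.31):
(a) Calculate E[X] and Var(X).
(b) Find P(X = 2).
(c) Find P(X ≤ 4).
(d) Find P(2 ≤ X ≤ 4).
(a) E[X] = 2.7900, Var(X) = 1.9251
(b) P(X = 2) = 0.257614
(c) P(X ≤ 4) = 0.888471
(d) P(2 ≤ X ≤ 4) = 0.709670

We have X ~ Binomial(n=9, p=0.31).

(a) Moments:
E[X] = 2.7900
Var(X) = 1.9251
σ = √Var(X) = 1.3875

(b) Point probability using PMF:
P(X = 2) = 0.257614

(c) Cumulative probability using CDF:
P(X ≤ 4) = F(4) = 0.888471

(d) Range probability:
P(2 ≤ X ≤ 4) = P(X ≤ 4) - P(X ≤ 1)
                   = F(4) - F(1)
                   = 0.888471 - 0.178802
                   = 0.709670

This means approximately 71.0% of outcomes fall in the interval [2, 4].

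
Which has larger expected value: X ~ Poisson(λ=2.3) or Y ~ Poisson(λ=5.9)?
Y has larger mean (5.9000 > 2.3000)

Compute the expected value for each distribution:

X ~ Poisson(λ=2.3):
E[X] = 2.3000

Y ~ Poisson(λ=5.9):
E[Y] = 5.9000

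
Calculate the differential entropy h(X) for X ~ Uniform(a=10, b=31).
3.0445 nats

We have X ~ Uniform(a=10, b=31).

The differential entropy measures the uncertainty or information content of the distribution.

For a Uniform distribution with a=10, b=31:
h(X) = 3.0445 nats

(In bits, this would be 4.3923 bits.)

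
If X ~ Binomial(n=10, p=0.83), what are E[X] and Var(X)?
E[X] = 8.3000, Var(X) = 1.4110

We have X ~ Binomial(n=10, p=0.83).

For a Binomial distribution with n=10, p=0.83:

Expected value:
E[X] = 8.3000

Variance:
Var(X) = 1.4110

Standard deviation:
σ = √Var(X) = 1.1879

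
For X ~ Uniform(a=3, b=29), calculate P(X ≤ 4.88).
0.072308

We have X ~ Uniform(a=3, b=29).

The CDF gives us P(X ≤ k).

Using the CDF:
P(X ≤ 4.88) = 0.072308

This means there's approximately a 7.2% chance that X is at most 4.88.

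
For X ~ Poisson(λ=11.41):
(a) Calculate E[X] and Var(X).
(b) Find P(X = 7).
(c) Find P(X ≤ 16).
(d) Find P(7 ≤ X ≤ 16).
(a) E[X] = 11.4100, Var(X) = 11.4100
(b) P(X = 7) = 0.055369
(c) P(X ≤ 16) = 0.927607
(d) P(7 ≤ X ≤ 16) = 0.864345

We have X ~ Poisson(λ=11.41).

(a) Moments:
E[X] = 11.4100
Var(X) = 11.4100
σ = √Var(X) = 3.3779

(b) Point probability using PMF:
P(X = 7) = 0.055369

(c) Cumulative probability using CDF:
P(X ≤ 16) = F(16) = 0.927607

(d) Range probability:
P(7 ≤ X ≤ 16) = P(X ≤ 16) - P(X ≤ 6)
                   = F(16) - F(6)
                   = 0.927607 - 0.063262
                   = 0.864345

This means approximately 86.4% of outcomes fall in the interval [7, 16].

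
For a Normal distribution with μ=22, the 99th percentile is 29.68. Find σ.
σ = 3.3013

For X ~ Normal(μ, σ), the p-th percentile satisfies x = μ + z_p × σ,
where z_p = Φ⁻¹(p) is the standard normal quantile.

Step 1: z_{0.99} = Φ⁻¹(0.99) = 2.3263

Step 2: Solve for σ:
29.68 = 22 + 2.3263 × σ
σ = (29.68 - 22) / 2.3263
σ = 7.68 / 2.3263
σ = 3.3013

Verification: μ + z × σ = 22 + 2.3263 × 3.3013 = 29.68 ✓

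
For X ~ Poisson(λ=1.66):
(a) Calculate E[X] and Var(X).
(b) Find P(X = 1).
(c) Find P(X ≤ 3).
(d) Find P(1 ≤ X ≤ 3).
(a) E[X] = 1.6600, Var(X) = 1.6600
(b) P(X = 1) = 0.315631
(c) P(X ≤ 3) = 0.912702
(d) P(1 ≤ X ≤ 3) = 0.722563

We have X ~ Poisson(λ=1.66).

(a) Moments:
E[X] = 1.6600
Var(X) = 1.6600
σ = √Var(X) = 1.2884

(b) Point probability using PMF:
P(X = 1) = 0.315631

(c) Cumulative probability using CDF:
P(X ≤ 3) = F(3) = 0.912702

(d) Range probability:
P(1 ≤ X ≤ 3) = P(X ≤ 3) - P(X ≤ 0)
                   = F(3) - F(0)
                   = 0.912702 - 0.190139
                   = 0.722563

This means approximately 72.3% of outcomes fall in the interval [1, 3].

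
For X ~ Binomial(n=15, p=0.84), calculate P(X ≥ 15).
0.073146

We have X ~ Binomial(n=15, p=0.84).

For discrete distributions, P(X ≥ 15) = 1 - P(X ≤ 14).

P(X ≤ 14) = 0.926854
P(X ≥ 15) = 1 - 0.926854 = 0.073146

So there's approximately a 7.3% chance that X is at least 15.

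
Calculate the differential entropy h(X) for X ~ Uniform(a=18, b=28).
2.3026 nats

We have X ~ Uniform(a=18, b=28).

The differential entropy measures the uncertainty or information content of the distribution.

For a Uniform distribution with a=18, b=28:
h(X) = 2.3026 nats

(In bits, this would be 3.3219 bits.)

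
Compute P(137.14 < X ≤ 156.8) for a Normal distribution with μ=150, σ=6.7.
0.817463

We have X ~ Normal(μ=150, σ=6.7).

To find P(137.14 < X ≤ 156.8), we use:
P(137.14 < X ≤ 156.8) = P(X ≤ 156.8) - P(X ≤ 137.14)
                 = F(156.8) - F(137.14)
                 = 0.844929 - 0.027467
                 = 0.817463

So there's approximately a 81.7% chance that X falls in this range.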